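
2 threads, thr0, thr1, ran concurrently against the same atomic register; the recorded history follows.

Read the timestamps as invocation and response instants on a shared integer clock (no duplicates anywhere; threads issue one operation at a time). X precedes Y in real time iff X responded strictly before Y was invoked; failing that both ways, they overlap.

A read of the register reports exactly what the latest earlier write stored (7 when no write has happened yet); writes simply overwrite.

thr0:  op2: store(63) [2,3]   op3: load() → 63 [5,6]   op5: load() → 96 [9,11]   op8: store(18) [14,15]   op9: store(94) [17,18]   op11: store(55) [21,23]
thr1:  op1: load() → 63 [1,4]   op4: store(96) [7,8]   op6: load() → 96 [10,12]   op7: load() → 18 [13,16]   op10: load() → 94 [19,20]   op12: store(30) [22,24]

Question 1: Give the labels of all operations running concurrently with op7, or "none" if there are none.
concurrent with op7 ([13,16]): every op whose interval crosses 13..16
op1 [1,4]: before
op2 [2,3]: before
op3 [5,6]: before
op4 [7,8]: before
op5 [9,11]: before
op6 [10,12]: before
op8 [14,15]: concurrent
op9 [17,18]: after
op10 [19,20]: after
op11 [21,23]: after
op12 [22,24]: after

op8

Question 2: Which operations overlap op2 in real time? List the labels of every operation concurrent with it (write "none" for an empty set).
op2 runs from 2 to 3; window-overlapping ops are concurrent
op1 [1,4]: concurrent
op3 [5,6]: after
op4 [7,8]: after
op5 [9,11]: after
op6 [10,12]: after
op7 [13,16]: after
op8 [14,15]: after
op9 [17,18]: after
op10 [19,20]: after
op11 [21,23]: after
op12 [22,24]: after

op1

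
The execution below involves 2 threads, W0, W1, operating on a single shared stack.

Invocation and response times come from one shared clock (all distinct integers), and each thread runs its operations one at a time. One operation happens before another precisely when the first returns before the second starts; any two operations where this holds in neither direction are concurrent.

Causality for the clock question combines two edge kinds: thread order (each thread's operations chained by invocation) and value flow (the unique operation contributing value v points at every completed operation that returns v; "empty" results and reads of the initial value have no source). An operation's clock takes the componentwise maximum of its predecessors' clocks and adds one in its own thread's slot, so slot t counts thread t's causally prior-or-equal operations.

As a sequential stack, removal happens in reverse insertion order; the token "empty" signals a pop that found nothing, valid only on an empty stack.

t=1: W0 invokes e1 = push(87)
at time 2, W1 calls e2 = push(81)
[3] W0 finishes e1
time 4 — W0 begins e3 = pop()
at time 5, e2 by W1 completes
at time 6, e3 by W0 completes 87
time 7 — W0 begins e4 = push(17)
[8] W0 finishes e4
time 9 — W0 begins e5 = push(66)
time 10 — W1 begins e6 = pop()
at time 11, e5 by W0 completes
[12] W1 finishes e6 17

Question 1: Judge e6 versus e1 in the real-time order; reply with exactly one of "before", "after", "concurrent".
e6 spans [10,12], e1 spans [1,3]
resp(e1)=3 < inv(e6)=10

after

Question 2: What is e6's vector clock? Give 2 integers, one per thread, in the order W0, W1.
e2 (invocation 2): nothing precedes it; W1's component alone gives (0, 1)
e1 (invocation 1): nothing precedes it; W0's component alone gives (1, 0)
invoked at 4, e3 merges VC(e1)=(1, 0) and bumps W0's slot → (2, 0)
invoked at 7, e4 merges VC(e3)=(2, 0) and bumps W0's slot → (3, 0)
invoked at 9, e5 merges VC(e4)=(3, 0) and bumps W0's slot → (4, 0)
invoked at 10, e6 merges VC(e2)=(0, 1), VC(e4)=(3, 0) and bumps W1's slot → (3, 2)
target: VC(e6) = (3, 2)

(3, 2)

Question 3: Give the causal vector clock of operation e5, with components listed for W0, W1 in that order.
invoked at 2, e2 has no predecessors; its own W1 bump gives (0, 1)
invoked at 1, e1 has no predecessors; its own W0 bump gives (1, 0)
from VC(e1)=(1, 0), e3 (invoked 4) maxes components and bumps W0 → (2, 0)
from VC(e3)=(2, 0), e4 (invoked 7) maxes components and bumps W0 → (3, 0)
from VC(e4)=(3, 0), e5 (invoked 9) maxes components and bumps W0 → (4, 0)
from VC(e2)=(0, 1), VC(e4)=(3, 0), e6 (invoked 10) maxes components and bumps W1 → (3, 2)
target: VC(e5) = (4, 0)

(4, 0)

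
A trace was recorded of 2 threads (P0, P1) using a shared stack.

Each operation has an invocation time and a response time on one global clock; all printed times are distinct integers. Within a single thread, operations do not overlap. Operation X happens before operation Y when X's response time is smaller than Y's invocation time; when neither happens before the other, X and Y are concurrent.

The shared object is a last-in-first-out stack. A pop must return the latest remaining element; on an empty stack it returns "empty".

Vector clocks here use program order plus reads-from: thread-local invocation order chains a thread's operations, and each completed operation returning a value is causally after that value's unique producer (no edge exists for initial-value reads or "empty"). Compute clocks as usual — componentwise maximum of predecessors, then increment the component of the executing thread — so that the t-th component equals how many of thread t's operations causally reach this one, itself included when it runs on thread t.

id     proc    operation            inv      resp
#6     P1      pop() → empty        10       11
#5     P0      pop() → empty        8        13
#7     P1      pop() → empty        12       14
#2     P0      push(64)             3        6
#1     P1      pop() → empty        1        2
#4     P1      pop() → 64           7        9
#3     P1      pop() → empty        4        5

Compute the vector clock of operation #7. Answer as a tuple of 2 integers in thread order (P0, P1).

invoked at 1, #1 has no predecessors; its own P1 bump gives (0, 1)
invoked at 3, #2 has no predecessors; its own P0 bump gives (1, 0)
#3, invoked 4, takes VC(#1)=(0, 1) under max, adds 1 for P1 → (0, 2)
#5, invoked 8, takes VC(#2)=(1, 0) under max, adds 1 for P0 → (2, 0)
#4, invoked 7, takes VC(#2)=(1, 0), VC(#3)=(0, 2) under max, adds 1 for P1 → (1, 3)
#6, invoked 10, takes VC(#4)=(1, 3) under max, adds 1 for P1 → (1, 4)
#7, invoked 12, takes VC(#6)=(1, 4) under max, adds 1 for P1 → (1, 5)
target: VC(#7) = (1, 5)

(1, 5)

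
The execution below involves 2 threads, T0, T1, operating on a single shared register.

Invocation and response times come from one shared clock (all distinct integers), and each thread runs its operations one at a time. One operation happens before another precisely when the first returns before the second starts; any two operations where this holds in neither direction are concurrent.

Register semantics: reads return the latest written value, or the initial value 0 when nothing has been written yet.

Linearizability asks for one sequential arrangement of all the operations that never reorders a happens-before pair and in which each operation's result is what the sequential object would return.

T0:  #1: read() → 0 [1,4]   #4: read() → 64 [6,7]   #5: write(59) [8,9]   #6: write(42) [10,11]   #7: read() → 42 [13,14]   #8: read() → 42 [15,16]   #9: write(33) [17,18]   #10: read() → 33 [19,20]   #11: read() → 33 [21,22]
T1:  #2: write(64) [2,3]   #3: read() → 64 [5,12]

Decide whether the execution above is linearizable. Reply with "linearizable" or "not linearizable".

linearizable

one valid linearization: #1, #2, #3, #4, #5, #6, #7, #8, #9, #10, #11
after step 1 (#1 read() → 0): value 0
after step 2 (#2 write(64)): value 64
after step 3 (#3 read() → 64): value 64
after step 4 (#4 read() → 64): value 64
after step 5 (#5 write(59)): value 59
after step 6 (#6 write(42)): value 42
after step 7 (#7 read() → 42): value 42
after step 8 (#8 read() → 42): value 42
after step 9 (#9 write(33)): value 33
after step 10 (#10 read() → 33): value 33
after step 11 (#11 read() → 33): value 33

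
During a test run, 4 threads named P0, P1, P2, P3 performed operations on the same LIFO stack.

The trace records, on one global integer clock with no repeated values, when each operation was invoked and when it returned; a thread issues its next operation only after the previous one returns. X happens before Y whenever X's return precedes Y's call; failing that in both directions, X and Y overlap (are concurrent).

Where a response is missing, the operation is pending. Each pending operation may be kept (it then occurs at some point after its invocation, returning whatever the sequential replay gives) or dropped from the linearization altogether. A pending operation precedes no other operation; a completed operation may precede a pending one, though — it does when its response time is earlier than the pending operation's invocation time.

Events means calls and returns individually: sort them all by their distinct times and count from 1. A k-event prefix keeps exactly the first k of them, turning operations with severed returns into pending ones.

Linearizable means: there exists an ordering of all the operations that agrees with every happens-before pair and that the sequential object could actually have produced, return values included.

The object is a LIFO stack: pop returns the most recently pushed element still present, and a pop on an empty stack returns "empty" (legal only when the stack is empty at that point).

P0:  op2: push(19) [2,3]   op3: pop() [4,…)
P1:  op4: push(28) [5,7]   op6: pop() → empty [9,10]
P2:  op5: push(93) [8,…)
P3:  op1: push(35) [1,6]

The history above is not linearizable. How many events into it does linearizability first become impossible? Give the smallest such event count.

events 1..9 are still linearizable — one witness is op1, op2, op3, op4:
1. op1 push(35), leaving stack <35>
2. op2 push(19), leaving stack <35,19>
3. op3 pop() (pending, included), leaving stack <35>
4. op4 push(28), leaving stack <35,28>
at event 10 (op6's time-10 response) nothing linearizes any more
no escape via the 2 pending operations (op3, op5): every completion choice fails
one such order, op1, op2, op4, op6 (pending dropped), breaks at step 4 where op6 pop() → empty is illegal
one such order, op2, op1, op4, op6 (pending dropped), breaks at step 4 where op6 pop() → empty is illegal

10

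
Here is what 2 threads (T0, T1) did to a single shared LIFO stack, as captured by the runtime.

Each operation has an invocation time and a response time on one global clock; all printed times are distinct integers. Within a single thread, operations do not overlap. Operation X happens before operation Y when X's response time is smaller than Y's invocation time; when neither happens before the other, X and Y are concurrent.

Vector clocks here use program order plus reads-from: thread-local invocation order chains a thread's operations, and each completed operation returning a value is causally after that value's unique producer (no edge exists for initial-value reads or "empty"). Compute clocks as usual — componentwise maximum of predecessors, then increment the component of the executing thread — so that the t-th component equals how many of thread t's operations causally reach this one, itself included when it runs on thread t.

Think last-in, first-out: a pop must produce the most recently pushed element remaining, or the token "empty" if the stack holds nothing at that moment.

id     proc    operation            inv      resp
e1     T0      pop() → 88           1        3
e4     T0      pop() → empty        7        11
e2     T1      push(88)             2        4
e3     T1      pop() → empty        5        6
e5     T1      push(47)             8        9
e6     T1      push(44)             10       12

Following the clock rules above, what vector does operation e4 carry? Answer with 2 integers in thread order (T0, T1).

(2, 1)

e2, invoked 2, has no incoming edges; only T1's bump applies → (0, 1)
invoked at 5, e3 merges VC(e2)=(0, 1) and bumps T1's slot → (0, 2)
invoked at 1, e1 merges VC(e2)=(0, 1) and bumps T0's slot → (1, 1)
invoked at 8, e5 merges VC(e3)=(0, 2) and bumps T1's slot → (0, 3)
invoked at 7, e4 merges VC(e1)=(1, 1) and bumps T0's slot → (2, 1)
invoked at 10, e6 merges VC(e5)=(0, 3) and bumps T1's slot → (0, 4)
target: VC(e4) = (2, 1)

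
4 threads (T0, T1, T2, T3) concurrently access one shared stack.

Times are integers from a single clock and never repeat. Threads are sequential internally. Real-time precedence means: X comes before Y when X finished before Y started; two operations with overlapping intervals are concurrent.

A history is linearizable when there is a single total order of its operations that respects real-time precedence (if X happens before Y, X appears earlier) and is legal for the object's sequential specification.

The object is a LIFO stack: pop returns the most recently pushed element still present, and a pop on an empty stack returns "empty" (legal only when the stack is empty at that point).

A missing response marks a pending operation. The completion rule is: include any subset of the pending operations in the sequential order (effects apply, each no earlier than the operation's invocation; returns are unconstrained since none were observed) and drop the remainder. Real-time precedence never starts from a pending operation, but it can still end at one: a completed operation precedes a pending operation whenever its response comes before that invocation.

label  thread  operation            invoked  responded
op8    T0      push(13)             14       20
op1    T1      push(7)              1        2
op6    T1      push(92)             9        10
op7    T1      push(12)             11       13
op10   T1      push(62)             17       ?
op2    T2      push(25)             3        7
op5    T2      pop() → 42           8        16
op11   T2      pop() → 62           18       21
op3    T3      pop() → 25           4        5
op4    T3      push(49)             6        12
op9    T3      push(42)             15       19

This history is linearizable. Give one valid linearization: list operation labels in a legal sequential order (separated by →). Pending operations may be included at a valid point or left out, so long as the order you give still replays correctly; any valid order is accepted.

op1 → op2 → op3 → op4 → op6 → op7 → op8 → op9 → op5 → op10 → op11

step 1: op1 push(7) — stack <7>
step 2: op2 push(25) — stack <7,25>
step 3: op3 pop() → 25 — stack <7>
step 4: op4 push(49) — stack <7,49>
step 5: op6 push(92) — stack <7,49,92>
step 6: op7 push(12) — stack <7,49,92,12>
step 7: op8 push(13) — stack <7,49,92,12,13>
step 8: op9 push(42) — stack <7,49,92,12,13,42>
step 9: op5 pop() → 42 — stack <7,49,92,12,13>
step 10: op10 push(62) (pending, included) — stack <7,49,92,12,13,62>
step 11: op11 pop() → 62 — stack <7,49,92,12,13>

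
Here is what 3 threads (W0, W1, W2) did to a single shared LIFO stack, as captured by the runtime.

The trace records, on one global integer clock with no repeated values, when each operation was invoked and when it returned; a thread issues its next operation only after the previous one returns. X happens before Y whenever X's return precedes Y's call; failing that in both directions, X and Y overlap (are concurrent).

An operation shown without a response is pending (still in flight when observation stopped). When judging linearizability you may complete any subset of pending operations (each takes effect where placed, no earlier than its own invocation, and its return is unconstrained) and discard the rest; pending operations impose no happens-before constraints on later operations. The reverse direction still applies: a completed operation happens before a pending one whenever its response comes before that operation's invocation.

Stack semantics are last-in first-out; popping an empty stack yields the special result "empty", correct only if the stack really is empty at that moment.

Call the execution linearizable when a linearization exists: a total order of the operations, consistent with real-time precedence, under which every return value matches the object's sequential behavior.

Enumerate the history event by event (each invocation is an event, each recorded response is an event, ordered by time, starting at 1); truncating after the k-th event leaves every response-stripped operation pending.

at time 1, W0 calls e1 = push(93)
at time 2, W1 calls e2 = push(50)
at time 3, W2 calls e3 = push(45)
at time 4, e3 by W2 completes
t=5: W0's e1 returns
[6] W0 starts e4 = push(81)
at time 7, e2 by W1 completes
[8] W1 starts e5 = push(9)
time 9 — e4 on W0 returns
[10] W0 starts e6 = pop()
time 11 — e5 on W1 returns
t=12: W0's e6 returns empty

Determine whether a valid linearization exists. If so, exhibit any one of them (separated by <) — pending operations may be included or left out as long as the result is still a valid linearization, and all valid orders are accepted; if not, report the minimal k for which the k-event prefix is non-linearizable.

not linearizable — minimal violating prefix: 12 events

through event 11 a valid linearization exists; event 12 (e6 responding at time 12) ends that
the 6 completed operations admit 22 real-time orders; each fails the LIFO stack replay
take e1, e2, e3, e4, e5, e6: step 6 already fails, because e6 pop() → empty cannot occur there
take e1, e2, e3, e4, e6, e5: step 5 already fails, because e6 pop() → empty cannot occur there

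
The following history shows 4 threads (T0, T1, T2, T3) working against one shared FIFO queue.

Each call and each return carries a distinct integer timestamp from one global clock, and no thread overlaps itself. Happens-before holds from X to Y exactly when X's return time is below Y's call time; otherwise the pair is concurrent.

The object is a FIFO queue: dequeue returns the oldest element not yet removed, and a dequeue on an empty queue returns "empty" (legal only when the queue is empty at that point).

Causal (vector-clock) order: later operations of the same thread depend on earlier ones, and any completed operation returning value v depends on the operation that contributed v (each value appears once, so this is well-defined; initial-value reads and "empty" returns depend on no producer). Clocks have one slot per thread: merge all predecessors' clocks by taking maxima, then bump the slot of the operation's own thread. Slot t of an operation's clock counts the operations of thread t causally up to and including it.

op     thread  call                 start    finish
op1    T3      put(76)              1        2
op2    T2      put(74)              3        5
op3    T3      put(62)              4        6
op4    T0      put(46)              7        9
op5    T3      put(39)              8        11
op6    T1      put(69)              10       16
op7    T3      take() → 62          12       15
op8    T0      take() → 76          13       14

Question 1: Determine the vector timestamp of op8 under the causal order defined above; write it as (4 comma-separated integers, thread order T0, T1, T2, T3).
no predecessors for op1 (invoked 1): T3 increments from zero → (0, 0, 0, 1)
no predecessors for op2 (invoked 3): T2 increments from zero → (0, 0, 1, 0)
no predecessors for op6 (invoked 10): T1 increments from zero → (0, 1, 0, 0)
no predecessors for op4 (invoked 7): T0 increments from zero → (1, 0, 0, 0)
from VC(op1)=(0, 0, 0, 1), op3 (invoked 4) maxes components and bumps T3 → (0, 0, 0, 2)
from VC(op3)=(0, 0, 0, 2), op5 (invoked 8) maxes components and bumps T3 → (0, 0, 0, 3)
from VC(op1)=(0, 0, 0, 1), VC(op4)=(1, 0, 0, 0), op8 (invoked 13) maxes components and bumps T0 → (2, 0, 0, 1)
from VC(op3)=(0, 0, 0, 2), VC(op5)=(0, 0, 0, 3), op7 (invoked 12) maxes components and bumps T3 → (0, 0, 0, 4)
target: VC(op8) = (2, 0, 0, 1)

(2, 0, 0, 1)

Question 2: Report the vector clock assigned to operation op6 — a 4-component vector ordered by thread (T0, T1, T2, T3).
VC(op1, invoked at 1): no causal predecessors; +1 on T3 → (0, 0, 0, 1)
VC(op2, invoked at 3): no causal predecessors; +1 on T2 → (0, 0, 1, 0)
VC(op6, invoked at 10): no causal predecessors; +1 on T1 → (0, 1, 0, 0)
VC(op4, invoked at 7): no causal predecessors; +1 on T0 → (1, 0, 0, 0)
VC(op3, invoked at 4): max of VC(op1)=(0, 0, 0, 1), then +1 on thread T3 → (0, 0, 0, 2)
VC(op5, invoked at 8): max of VC(op3)=(0, 0, 0, 2), then +1 on thread T3 → (0, 0, 0, 3)
VC(op8, invoked at 13): max of VC(op1)=(0, 0, 0, 1), VC(op4)=(1, 0, 0, 0), then +1 on thread T0 → (2, 0, 0, 1)
VC(op7, invoked at 12): max of VC(op3)=(0, 0, 0, 2), VC(op5)=(0, 0, 0, 3), then +1 on thread T3 → (0, 0, 0, 4)
target: VC(op6) = (0, 1, 0, 0)

(0, 1, 0, 0)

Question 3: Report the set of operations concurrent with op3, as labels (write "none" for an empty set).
op3 spans [4,6]; an op avoiding the whole window 4..6 is ordered, any other is concurrent
op1 [1,2]: before
op2 [3,5]: concurrent
op4 [7,9]: after
op5 [8,11]: after
op6 [10,16]: after
op7 [12,15]: after
op8 [13,14]: after

op2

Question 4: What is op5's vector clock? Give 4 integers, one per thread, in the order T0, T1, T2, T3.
root op op1, invoked 1: fresh clock plus T3's own tick → (0, 0, 0, 1)
root op op2, invoked 3: fresh clock plus T2's own tick → (0, 0, 1, 0)
root op op6, invoked 10: fresh clock plus T1's own tick → (0, 1, 0, 0)
root op op4, invoked 7: fresh clock plus T0's own tick → (1, 0, 0, 0)
op3 (invocation 4): componentwise max over VC(op1)=(0, 0, 0, 1), +1 at T3, giving (0, 0, 0, 2)
op5 (invocation 8): componentwise max over VC(op3)=(0, 0, 0, 2), +1 at T3, giving (0, 0, 0, 3)
op8 (invocation 13): componentwise max over VC(op1)=(0, 0, 0, 1), VC(op4)=(1, 0, 0, 0), +1 at T0, giving (2, 0, 0, 1)
op7 (invocation 12): componentwise max over VC(op3)=(0, 0, 0, 2), VC(op5)=(0, 0, 0, 3), +1 at T3, giving (0, 0, 0, 4)
target: VC(op5) = (0, 0, 0, 3)

(0, 0, 0, 3)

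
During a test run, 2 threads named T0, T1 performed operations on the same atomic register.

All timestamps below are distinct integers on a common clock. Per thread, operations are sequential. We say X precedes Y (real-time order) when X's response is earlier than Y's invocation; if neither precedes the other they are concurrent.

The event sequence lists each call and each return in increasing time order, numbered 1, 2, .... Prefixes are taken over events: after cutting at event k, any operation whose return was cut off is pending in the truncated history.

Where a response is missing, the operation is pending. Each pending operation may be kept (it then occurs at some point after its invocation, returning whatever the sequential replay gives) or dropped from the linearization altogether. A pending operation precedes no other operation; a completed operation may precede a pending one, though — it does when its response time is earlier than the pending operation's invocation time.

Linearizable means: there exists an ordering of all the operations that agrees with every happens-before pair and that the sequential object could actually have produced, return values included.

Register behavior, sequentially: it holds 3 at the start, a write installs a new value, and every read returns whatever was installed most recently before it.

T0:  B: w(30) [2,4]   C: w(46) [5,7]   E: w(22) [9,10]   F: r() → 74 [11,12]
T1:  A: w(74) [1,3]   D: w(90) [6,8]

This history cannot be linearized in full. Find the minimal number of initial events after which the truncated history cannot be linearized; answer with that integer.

events 1..11 are linearizable; a witness order is A, B, C, D, E:
1. A w(74), leaving value 74
2. B w(30), leaving value 30
3. C w(46), leaving value 46
4. D w(90), leaving value 90
5. E w(22), leaving value 22
include event 12 — F responding at 12 — and every candidate order breaks
take A, B, C, D, E, F: step 6 already fails, because F r() → 74 cannot occur there
take A, B, D, C, E, F: step 6 already fails, because F r() → 74 cannot occur there

12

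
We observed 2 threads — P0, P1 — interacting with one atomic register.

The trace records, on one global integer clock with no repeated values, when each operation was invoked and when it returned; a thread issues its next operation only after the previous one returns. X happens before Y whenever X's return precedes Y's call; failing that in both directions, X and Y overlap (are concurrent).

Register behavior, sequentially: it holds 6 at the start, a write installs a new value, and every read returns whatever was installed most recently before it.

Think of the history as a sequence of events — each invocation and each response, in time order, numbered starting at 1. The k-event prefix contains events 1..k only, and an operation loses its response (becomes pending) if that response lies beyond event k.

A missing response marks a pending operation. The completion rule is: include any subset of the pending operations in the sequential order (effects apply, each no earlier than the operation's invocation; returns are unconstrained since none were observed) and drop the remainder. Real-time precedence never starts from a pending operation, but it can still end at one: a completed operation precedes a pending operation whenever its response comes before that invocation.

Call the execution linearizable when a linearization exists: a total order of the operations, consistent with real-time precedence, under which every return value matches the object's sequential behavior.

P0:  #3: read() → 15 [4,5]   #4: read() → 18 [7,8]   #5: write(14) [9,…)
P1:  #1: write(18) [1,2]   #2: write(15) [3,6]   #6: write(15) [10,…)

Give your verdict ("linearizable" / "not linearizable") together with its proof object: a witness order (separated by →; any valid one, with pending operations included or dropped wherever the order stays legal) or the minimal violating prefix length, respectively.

not linearizable — minimal violating prefix: 8 events

through event 7 a valid linearization exists; event 8 (#4 responding at time 8) ends that
4 completed operations, 2 real-time-consistent orders — every atomic register replay fails
one such order, #1, #2, #3, #4, breaks at step 4 where #4 read() → 18 is illegal
one such order, #1, #3, #2, #4, breaks at step 2 where #3 read() → 15 is illegal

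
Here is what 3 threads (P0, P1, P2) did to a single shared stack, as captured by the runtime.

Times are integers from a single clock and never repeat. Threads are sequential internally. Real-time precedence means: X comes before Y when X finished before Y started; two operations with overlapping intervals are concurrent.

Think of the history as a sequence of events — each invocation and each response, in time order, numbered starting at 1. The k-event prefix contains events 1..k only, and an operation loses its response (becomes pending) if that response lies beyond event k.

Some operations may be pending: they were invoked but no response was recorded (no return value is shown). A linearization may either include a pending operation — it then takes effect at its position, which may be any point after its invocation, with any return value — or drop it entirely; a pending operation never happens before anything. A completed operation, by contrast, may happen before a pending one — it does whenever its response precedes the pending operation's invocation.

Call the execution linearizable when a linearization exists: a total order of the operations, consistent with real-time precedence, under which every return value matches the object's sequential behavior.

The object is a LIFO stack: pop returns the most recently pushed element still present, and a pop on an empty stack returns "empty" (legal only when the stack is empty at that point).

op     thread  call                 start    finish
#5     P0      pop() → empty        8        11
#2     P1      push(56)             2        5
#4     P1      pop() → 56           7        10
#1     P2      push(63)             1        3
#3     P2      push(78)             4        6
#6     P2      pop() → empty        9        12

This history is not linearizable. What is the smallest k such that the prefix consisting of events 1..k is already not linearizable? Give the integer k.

events 1..10 are linearizable, e.g. via #1, #2, #3, #5, #4:
1. #1 push(63), leaving stack <63>
2. #2 push(56), leaving stack <63,56>
3. #3 push(78), leaving stack <63,56,78>
4. #5 pop() (pending, included), leaving stack <63,56>
5. #4 pop() → 56, leaving stack <63>
event 11 — #5's response, time 11 — after it, nothing linearizes
completion choices over the 1 pending operation (#6) were checked; none helps
e.g. #1, #2, #3, #4, #5 (pending dropped): illegal at step 4, since #4 pop() → 56 cannot apply there
e.g. #1, #2, #3, #5, #4 (pending dropped): illegal at step 4, since #5 pop() → empty cannot apply there

11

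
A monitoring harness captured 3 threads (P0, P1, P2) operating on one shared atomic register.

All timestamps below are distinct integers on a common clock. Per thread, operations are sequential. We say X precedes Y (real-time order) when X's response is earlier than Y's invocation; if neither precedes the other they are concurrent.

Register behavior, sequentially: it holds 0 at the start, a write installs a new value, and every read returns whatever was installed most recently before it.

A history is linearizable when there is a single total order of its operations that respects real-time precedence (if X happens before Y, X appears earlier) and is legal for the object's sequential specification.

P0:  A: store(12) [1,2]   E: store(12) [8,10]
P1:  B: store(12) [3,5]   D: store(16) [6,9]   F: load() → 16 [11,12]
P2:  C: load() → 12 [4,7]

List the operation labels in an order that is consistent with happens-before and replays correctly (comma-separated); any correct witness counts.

A, B, C, E, D, F

after step 1 (A store(12)): value 12
after step 2 (B store(12)): value 12
after step 3 (C load() → 12): value 12
after step 4 (E store(12)): value 12
after step 5 (D store(16)): value 16
after step 6 (F load() → 16): value 16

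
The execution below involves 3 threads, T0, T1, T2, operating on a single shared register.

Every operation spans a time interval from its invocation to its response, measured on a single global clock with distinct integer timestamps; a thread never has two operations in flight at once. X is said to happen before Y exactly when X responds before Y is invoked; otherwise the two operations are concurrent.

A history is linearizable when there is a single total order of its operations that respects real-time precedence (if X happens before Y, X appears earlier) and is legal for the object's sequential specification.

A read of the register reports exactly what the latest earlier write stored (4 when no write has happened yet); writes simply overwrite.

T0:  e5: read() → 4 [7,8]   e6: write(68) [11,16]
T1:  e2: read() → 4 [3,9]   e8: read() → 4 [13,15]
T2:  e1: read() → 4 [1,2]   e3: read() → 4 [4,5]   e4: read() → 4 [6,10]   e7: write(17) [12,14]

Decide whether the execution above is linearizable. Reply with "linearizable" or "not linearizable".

linearizable

one valid linearization: e1, e2, e3, e4, e5, e8, e6, e7
step 1: e1 read() → 4 — value 4
step 2: e2 read() → 4 — value 4
step 3: e3 read() → 4 — value 4
step 4: e4 read() → 4 — value 4
step 5: e5 read() → 4 — value 4
step 6: e8 read() → 4 — value 4
step 7: e6 write(68) — value 68
step 8: e7 write(17) — value 17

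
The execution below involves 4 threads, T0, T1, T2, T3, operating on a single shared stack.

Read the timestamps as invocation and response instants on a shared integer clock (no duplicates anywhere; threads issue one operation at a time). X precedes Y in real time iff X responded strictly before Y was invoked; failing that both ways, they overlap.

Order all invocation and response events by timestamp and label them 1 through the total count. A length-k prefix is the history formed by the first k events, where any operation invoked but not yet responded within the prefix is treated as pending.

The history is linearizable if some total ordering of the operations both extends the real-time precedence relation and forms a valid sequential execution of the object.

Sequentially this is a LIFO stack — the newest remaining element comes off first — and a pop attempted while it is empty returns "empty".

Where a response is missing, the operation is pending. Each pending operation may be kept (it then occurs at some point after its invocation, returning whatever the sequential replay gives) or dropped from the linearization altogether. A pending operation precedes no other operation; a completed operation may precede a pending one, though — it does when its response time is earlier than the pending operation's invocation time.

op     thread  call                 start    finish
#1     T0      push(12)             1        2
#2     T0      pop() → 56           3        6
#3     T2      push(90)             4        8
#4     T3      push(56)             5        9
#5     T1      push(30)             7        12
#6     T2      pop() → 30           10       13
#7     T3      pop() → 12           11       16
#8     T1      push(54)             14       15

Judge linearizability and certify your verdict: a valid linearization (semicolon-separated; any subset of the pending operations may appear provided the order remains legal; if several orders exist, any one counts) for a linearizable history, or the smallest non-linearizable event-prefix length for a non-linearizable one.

not linearizable — minimal violating prefix: 16 events

the violation lands at event 16, #7's response at time 16: events 1..15 linearize, events 1..16 do not
no legal order exists: 66 real-time-consistent candidates over 8 completed stack operations, all rejected
one such order, #1, #2, #3, #4, #5, #6, #7, #8, breaks at step 2 where #2 pop() → 56 is illegal
one such order, #1, #2, #3, #4, #5, #6, #8, #7, breaks at step 2 where #2 pop() → 56 is illegal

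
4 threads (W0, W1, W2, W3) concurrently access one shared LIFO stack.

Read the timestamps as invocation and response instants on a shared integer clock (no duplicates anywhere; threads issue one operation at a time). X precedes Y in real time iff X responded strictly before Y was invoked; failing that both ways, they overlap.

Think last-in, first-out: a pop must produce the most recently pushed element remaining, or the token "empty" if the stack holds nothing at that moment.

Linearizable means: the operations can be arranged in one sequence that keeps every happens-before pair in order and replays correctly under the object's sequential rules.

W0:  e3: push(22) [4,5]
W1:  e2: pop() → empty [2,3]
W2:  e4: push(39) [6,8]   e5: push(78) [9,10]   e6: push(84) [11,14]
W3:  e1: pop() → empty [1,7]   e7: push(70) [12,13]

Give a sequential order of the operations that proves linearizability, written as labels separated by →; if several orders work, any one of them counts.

1. e1 pop() → empty, leaving stack <>
2. e2 pop() → empty, leaving stack <>
3. e3 push(22), leaving stack <22>
4. e4 push(39), leaving stack <22,39>
5. e5 push(78), leaving stack <22,39,78>
6. e6 push(84), leaving stack <22,39,78,84>
7. e7 push(70), leaving stack <22,39,78,84,70>

e1 → e2 → e3 → e4 → e5 → e6 → e7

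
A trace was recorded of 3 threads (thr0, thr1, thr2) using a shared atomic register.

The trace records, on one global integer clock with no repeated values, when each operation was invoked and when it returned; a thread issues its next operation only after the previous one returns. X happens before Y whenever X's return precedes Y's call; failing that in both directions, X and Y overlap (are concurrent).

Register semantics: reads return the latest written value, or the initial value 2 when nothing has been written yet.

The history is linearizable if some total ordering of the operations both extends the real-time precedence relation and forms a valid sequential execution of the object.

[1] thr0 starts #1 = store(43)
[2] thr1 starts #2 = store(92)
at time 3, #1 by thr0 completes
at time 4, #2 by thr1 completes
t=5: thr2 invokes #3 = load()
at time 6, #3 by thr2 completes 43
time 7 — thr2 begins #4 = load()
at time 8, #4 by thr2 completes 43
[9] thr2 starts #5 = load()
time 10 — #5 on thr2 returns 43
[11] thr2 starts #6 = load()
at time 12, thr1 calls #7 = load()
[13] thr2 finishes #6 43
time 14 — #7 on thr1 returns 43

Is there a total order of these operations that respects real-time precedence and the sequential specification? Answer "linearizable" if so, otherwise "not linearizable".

linearizable

witness order: #2, #1, #3, #4, #5, #6, #7
after step 1 (#2 store(92)): value 92
after step 2 (#1 store(43)): value 43
after step 3 (#3 load() → 43): value 43
after step 4 (#4 load() → 43): value 43
after step 5 (#5 load() → 43): value 43
after step 6 (#6 load() → 43): value 43
after step 7 (#7 load() → 43): value 43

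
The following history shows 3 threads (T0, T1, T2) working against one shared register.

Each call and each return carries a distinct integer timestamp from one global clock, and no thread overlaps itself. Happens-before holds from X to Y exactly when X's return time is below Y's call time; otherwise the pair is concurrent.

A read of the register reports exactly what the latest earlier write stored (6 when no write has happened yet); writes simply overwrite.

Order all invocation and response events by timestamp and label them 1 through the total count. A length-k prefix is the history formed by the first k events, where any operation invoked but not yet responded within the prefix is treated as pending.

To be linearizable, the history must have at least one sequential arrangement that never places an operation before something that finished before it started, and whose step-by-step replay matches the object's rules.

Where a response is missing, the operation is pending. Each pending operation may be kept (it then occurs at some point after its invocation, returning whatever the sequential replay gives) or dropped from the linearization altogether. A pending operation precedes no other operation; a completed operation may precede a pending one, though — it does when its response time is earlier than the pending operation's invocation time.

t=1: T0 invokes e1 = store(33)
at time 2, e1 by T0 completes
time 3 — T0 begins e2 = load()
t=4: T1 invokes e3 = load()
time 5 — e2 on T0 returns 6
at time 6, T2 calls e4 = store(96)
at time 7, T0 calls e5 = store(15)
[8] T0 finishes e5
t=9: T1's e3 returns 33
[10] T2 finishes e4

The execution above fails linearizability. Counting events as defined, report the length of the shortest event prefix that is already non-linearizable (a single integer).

5

events 1..4 are linearizable; a witness order is e1:
step 1: e1 store(33) — value 33
adding event 5 (e2 responds at 5) leaves no legal real-time order
include/drop combinations of the 1 pending operation (e3) were all tried; none helps
for example e1, e2 (pending dropped) fails at step 2: e2 load() → 6 is not legal there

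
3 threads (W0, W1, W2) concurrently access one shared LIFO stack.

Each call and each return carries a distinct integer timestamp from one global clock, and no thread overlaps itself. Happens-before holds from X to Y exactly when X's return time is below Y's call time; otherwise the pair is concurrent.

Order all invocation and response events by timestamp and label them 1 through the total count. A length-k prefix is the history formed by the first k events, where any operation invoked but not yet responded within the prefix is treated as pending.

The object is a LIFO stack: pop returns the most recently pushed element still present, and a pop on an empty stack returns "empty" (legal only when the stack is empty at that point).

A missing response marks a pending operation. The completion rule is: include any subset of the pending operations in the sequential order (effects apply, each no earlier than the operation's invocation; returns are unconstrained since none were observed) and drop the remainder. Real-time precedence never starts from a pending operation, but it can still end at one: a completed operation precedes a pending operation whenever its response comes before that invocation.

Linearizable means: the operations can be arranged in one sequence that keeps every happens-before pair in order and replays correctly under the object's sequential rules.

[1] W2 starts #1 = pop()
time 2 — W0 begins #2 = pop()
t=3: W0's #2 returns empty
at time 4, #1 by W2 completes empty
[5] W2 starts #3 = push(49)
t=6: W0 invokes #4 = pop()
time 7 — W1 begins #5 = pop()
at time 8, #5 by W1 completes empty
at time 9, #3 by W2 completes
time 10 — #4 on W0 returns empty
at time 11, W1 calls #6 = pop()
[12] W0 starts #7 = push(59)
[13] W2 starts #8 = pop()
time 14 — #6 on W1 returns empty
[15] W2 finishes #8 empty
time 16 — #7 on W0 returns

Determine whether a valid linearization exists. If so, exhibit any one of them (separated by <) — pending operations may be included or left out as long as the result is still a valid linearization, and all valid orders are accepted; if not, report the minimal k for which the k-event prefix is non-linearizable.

events 1..14 are fine; event 15 — the response of #8 at time 15 — makes the prefix non-linearizable
no legal order exists: 24 real-time-consistent candidates over 7 completed LIFO stack operations, all rejected
every completion of the 1 pending operation (#7) was checked; none linearizes
one such order, #1, #2, #3, #4, #5, #6, #8 (pending dropped), breaks at step 4 where #4 pop() → empty is illegal
one such order, #1, #2, #3, #4, #5, #8, #6 (pending dropped), breaks at step 4 where #4 pop() → empty is illegal

not linearizable — minimal violating prefix: 15 events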